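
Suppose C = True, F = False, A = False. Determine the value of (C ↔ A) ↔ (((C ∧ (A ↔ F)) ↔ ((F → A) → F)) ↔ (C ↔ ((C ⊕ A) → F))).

False

Substituting C=True, F=False, A=False:
C ↔ A = True ↔ False = False
A ↔ F = False ↔ False = True
C ∧ (A ↔ F) = True ∧ True = True
F → A = False → False = True
(F → A) → F = True → False = False
(C ∧ (A ↔ F)) ↔ ((F → A) → F) = True ↔ False = False
C ⊕ A = True ⊕ False = True
(C ⊕ A) → F = True → False = False
C ↔ ((C ⊕ A) → F) = True ↔ False = False
((C ∧ (A ↔ F)) ↔ ((F → A) → F)) ↔ (C ↔ ((C ⊕ A) → F)) = False ↔ False = True
(C ↔ A) ↔ (((C ∧ (A ↔ F)) ↔ ((F → A) → F)) ↔ (C ↔ ((C ⊕ A) → F))) = False ↔ True = False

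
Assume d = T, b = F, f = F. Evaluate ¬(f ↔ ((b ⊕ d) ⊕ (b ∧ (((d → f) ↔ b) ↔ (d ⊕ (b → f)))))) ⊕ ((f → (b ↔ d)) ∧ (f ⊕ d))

Substituting d=T, b=F, f=F:
b ⊕ d = F ⊕ T = T
d → f = T → F = F
(d → f) ↔ b = F ↔ F = T
b → f = F → F = T
d ⊕ (b → f) = T ⊕ T = F
((d → f) ↔ b) ↔ (d ⊕ (b → f)) = T ↔ F = F
b ∧ (((d → f) ↔ b) ↔ (d ⊕ (b → f))) = F ∧ F = F
(b ⊕ d) ⊕ (b ∧ (((d → f) ↔ b) ↔ (d ⊕ (b → f)))) = T ⊕ F = T
f ↔ ((b ⊕ d) ⊕ (b ∧ (((d → f) ↔ b) ↔ (d ⊕ (b → f))))) = F ↔ T = F
¬(f ↔ ((b ⊕ d) ⊕ (b ∧ (((d → f) ↔ b) ↔ (d ⊕ (b → f)))))) = ¬F = T
b ↔ d = F ↔ T = F
f → (b ↔ d) = F → F = T
f ⊕ d = F ⊕ T = T
(f → (b ↔ d)) ∧ (f ⊕ d) = T ∧ T = T
¬(f ↔ ((b ⊕ d) ⊕ (b ∧ (((d → f) ↔ b) ↔ (d ⊕ (b → f)))))) ⊕ ((f → (b ↔ d)) ∧ (f ⊕ d)) = T ⊕ T = F

F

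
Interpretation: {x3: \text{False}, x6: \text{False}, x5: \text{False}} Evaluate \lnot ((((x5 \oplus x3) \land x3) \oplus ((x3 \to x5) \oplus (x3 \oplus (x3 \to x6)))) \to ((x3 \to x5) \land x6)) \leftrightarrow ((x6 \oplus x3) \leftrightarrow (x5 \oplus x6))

x5 \oplus x3 = \text{False} \oplus \text{False} = \text{False}
(x5 \oplus x3) \land x3 = \text{False} \land \text{False} = \text{False}
x3 \to x5 = \text{False} \to \text{False} = \text{True}
x3 \to x6 = \text{False} \to \text{False} = \text{True}
x3 \oplus (x3 \to x6) = \text{False} \oplus \text{True} = \text{True}
(x3 \to x5) \oplus (x3 \oplus (x3 \to x6)) = \text{True} \oplus \text{True} = \text{False}
((x5 \oplus x3) \land x3) \oplus ((x3 \to x5) \oplus (x3 \oplus (x3 \to x6))) = \text{False} \oplus \text{False} = \text{False}
x3 \to x5 = \text{False} \to \text{False} = \text{True}
(x3 \to x5) \land x6 = \text{True} \land \text{False} = \text{False}
(((x5 \oplus x3) \land x3) \oplus ((x3 \to x5) \oplus (x3 \oplus (x3 \to x6)))) \to ((x3 \to x5) \land x6) = \text{False} \to \text{False} = \text{True}
\lnot ((((x5 \oplus x3) \land x3) \oplus ((x3 \to x5) \oplus (x3 \oplus (x3 \to x6)))) \to ((x3 \to x5) \land x6)) = \lnot \text{True} = \text{False}
x6 \oplus x3 = \text{False} \oplus \text{False} = \text{False}
x5 \oplus x6 = \text{False} \oplus \text{False} = \text{False}
(x6 \oplus x3) \leftrightarrow (x5 \oplus x6) = \text{False} \leftrightarrow \text{False} = \text{True}
\lnot ((((x5 \oplus x3) \land x3) \oplus ((x3 \to x5) \oplus (x3 \oplus (x3 \to x6)))) \to ((x3 \to x5) \land x6)) \leftrightarrow ((x6 \oplus x3) \leftrightarrow (x5 \oplus x6)) = \text{False} \leftrightarrow \text{True} = \text{False}

\text{False}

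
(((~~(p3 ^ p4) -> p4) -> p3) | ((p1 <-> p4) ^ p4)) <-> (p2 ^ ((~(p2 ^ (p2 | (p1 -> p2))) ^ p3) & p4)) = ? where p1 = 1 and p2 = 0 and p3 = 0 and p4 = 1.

p3 ^ p4 = 0 ^ 1 = 1
~(p3 ^ p4) = ~1 = 0
~~(p3 ^ p4) = ~0 = 1
~~(p3 ^ p4) -> p4 = 1 -> 1 = 1
(~~(p3 ^ p4) -> p4) -> p3 = 1 -> 0 = 0
p1 <-> p4 = 1 <-> 1 = 1
(p1 <-> p4) ^ p4 = 1 ^ 1 = 0
((~~(p3 ^ p4) -> p4) -> p3) | ((p1 <-> p4) ^ p4) = 0 | 0 = 0
p1 -> p2 = 1 -> 0 = 0
p2 | (p1 -> p2) = 0 | 0 = 0
p2 ^ (p2 | (p1 -> p2)) = 0 ^ 0 = 0
~(p2 ^ (p2 | (p1 -> p2))) = ~0 = 1
~(p2 ^ (p2 | (p1 -> p2))) ^ p3 = 1 ^ 0 = 1
(~(p2 ^ (p2 | (p1 -> p2))) ^ p3) & p4 = 1 & 1 = 1
p2 ^ ((~(p2 ^ (p2 | (p1 -> p2))) ^ p3) & p4) = 0 ^ 1 = 1
(((~~(p3 ^ p4) -> p4) -> p3) | ((p1 <-> p4) ^ p4)) <-> (p2 ^ ((~(p2 ^ (p2 | (p1 -> p2))) ^ p3) & p4)) = 0 <-> 1 = 0

0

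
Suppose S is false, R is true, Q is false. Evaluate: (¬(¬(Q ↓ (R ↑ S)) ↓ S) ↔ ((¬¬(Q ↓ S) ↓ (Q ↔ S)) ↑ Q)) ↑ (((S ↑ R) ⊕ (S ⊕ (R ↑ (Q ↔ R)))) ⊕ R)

F

Substituting S=F, R=T, Q=F:
R ↑ S = T ↑ F = T
Q ↓ (R ↑ S) = F ↓ T = F
¬(Q ↓ (R ↑ S)) = ¬F = T
¬(Q ↓ (R ↑ S)) ↓ S = T ↓ F = F
¬(¬(Q ↓ (R ↑ S)) ↓ S) = ¬F = T
Q ↓ S = F ↓ F = T
¬(Q ↓ S) = ¬T = F
¬¬(Q ↓ S) = ¬F = T
Q ↔ S = F ↔ F = T
¬¬(Q ↓ S) ↓ (Q ↔ S) = T ↓ T = F
(¬¬(Q ↓ S) ↓ (Q ↔ S)) ↑ Q = F ↑ F = T
¬(¬(Q ↓ (R ↑ S)) ↓ S) ↔ ((¬¬(Q ↓ S) ↓ (Q ↔ S)) ↑ Q) = T ↔ T = T
S ↑ R = F ↑ T = T
Q ↔ R = F ↔ T = F
R ↑ (Q ↔ R) = T ↑ F = T
S ⊕ (R ↑ (Q ↔ R)) = F ⊕ T = T
(S ↑ R) ⊕ (S ⊕ (R ↑ (Q ↔ R))) = T ⊕ T = F
((S ↑ R) ⊕ (S ⊕ (R ↑ (Q ↔ R)))) ⊕ R = F ⊕ T = T
(¬(¬(Q ↓ (R ↑ S)) ↓ S) ↔ ((¬¬(Q ↓ S) ↓ (Q ↔ S)) ↑ Q)) ↑ (((S ↑ R) ⊕ (S ⊕ (R ↑ (Q ↔ R)))) ⊕ R) = T ↑ T = F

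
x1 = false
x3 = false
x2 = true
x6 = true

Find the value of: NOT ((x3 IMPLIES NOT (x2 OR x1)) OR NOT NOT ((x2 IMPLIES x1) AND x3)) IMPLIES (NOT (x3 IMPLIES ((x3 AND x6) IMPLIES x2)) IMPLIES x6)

true

x2 OR x1 = true OR false = true
NOT (x2 OR x1) = NOT true = false
x3 IMPLIES NOT (x2 OR x1) = false IMPLIES false = true
x2 IMPLIES x1 = true IMPLIES false = false
(x2 IMPLIES x1) AND x3 = false AND false = false
NOT ((x2 IMPLIES x1) AND x3) = NOT false = true
NOT NOT ((x2 IMPLIES x1) AND x3) = NOT true = false
(x3 IMPLIES NOT (x2 OR x1)) OR NOT NOT ((x2 IMPLIES x1) AND x3) = true OR false = true
NOT ((x3 IMPLIES NOT (x2 OR x1)) OR NOT NOT ((x2 IMPLIES x1) AND x3)) = NOT true = false
x3 AND x6 = false AND true = false
(x3 AND x6) IMPLIES x2 = false IMPLIES true = true
x3 IMPLIES ((x3 AND x6) IMPLIES x2) = false IMPLIES true = true
NOT (x3 IMPLIES ((x3 AND x6) IMPLIES x2)) = NOT true = false
NOT (x3 IMPLIES ((x3 AND x6) IMPLIES x2)) IMPLIES x6 = false IMPLIES true = true
NOT ((x3 IMPLIES NOT (x2 OR x1)) OR NOT NOT ((x2 IMPLIES x1) AND x3)) IMPLIES (NOT (x3 IMPLIES ((x3 AND x6) IMPLIES x2)) IMPLIES x6) = false IMPLIES true = true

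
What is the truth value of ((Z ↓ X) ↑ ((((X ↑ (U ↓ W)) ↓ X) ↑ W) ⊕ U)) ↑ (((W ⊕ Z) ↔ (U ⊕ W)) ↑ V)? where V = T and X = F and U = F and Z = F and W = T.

T

Z ↓ X = F ↓ F = T
U ↓ W = F ↓ T = F
X ↑ (U ↓ W) = F ↑ F = T
(X ↑ (U ↓ W)) ↓ X = T ↓ F = F
((X ↑ (U ↓ W)) ↓ X) ↑ W = F ↑ T = T
(((X ↑ (U ↓ W)) ↓ X) ↑ W) ⊕ U = T ⊕ F = T
(Z ↓ X) ↑ ((((X ↑ (U ↓ W)) ↓ X) ↑ W) ⊕ U) = T ↑ T = F
W ⊕ Z = T ⊕ F = T
U ⊕ W = F ⊕ T = T
(W ⊕ Z) ↔ (U ⊕ W) = T ↔ T = T
((W ⊕ Z) ↔ (U ⊕ W)) ↑ V = T ↑ T = F
((Z ↓ X) ↑ ((((X ↑ (U ↓ W)) ↓ X) ↑ W) ⊕ U)) ↑ (((W ⊕ Z) ↔ (U ⊕ W)) ↑ V) = F ↑ F = T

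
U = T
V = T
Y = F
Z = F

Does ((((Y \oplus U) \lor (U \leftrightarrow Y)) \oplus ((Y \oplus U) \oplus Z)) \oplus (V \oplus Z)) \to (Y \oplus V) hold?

Y \oplus U = F \oplus T = T
U \leftrightarrow Y = T \leftrightarrow F = F
(Y \oplus U) \lor (U \leftrightarrow Y) = T \lor F = T
Y \oplus U = F \oplus T = T
(Y \oplus U) \oplus Z = T \oplus F = T
((Y \oplus U) \lor (U \leftrightarrow Y)) \oplus ((Y \oplus U) \oplus Z) = T \oplus T = F
V \oplus Z = T \oplus F = T
(((Y \oplus U) \lor (U \leftrightarrow Y)) \oplus ((Y \oplus U) \oplus Z)) \oplus (V \oplus Z) = F \oplus T = T
Y \oplus V = F \oplus T = T
((((Y \oplus U) \lor (U \leftrightarrow Y)) \oplus ((Y \oplus U) \oplus Z)) \oplus (V \oplus Z)) \to (Y \oplus V) = T \to T = T

T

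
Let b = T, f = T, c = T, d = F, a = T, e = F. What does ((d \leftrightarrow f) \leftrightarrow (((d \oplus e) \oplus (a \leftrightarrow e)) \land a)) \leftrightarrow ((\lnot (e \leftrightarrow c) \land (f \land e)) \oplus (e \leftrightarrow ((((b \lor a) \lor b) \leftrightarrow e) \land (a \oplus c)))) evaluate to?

d \leftrightarrow f = F \leftrightarrow T = F
d \oplus e = F \oplus F = F
a \leftrightarrow e = T \leftrightarrow F = F
(d \oplus e) \oplus (a \leftrightarrow e) = F \oplus F = F
((d \oplus e) \oplus (a \leftrightarrow e)) \land a = F \land T = F
(d \leftrightarrow f) \leftrightarrow (((d \oplus e) \oplus (a \leftrightarrow e)) \land a) = F \leftrightarrow F = T
e \leftrightarrow c = F \leftrightarrow T = F
\lnot (e \leftrightarrow c) = \lnot F = T
f \land e = T \land F = F
\lnot (e \leftrightarrow c) \land (f \land e) = T \land F = F
b \lor a = T \lor T = T
(b \lor a) \lor b = T \lor T = T
((b \lor a) \lor b) \leftrightarrow e = T \leftrightarrow F = F
a \oplus c = T \oplus T = F
(((b \lor a) \lor b) \leftrightarrow e) \land (a \oplus c) = F \land F = F
e \leftrightarrow ((((b \lor a) \lor b) \leftrightarrow e) \land (a \oplus c)) = F \leftrightarrow F = T
(\lnot (e \leftrightarrow c) \land (f \land e)) \oplus (e \leftrightarrow ((((b \lor a) \lor b) \leftrightarrow e) \land (a \oplus c))) = F \oplus T = T
((d \leftrightarrow f) \leftrightarrow (((d \oplus e) \oplus (a \leftrightarrow e)) \land a)) \leftrightarrow ((\lnot (e \leftrightarrow c) \land (f \land e)) \oplus (e \leftrightarrow ((((b \lor a) \lor b) \leftrightarrow e) \land (a \oplus c)))) = T \leftrightarrow T = T

T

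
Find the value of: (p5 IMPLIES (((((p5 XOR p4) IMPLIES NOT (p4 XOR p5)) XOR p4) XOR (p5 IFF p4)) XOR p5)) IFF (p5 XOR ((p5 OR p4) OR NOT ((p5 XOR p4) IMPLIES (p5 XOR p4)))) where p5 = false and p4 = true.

true

p5 XOR p4 = false XOR true = true
p4 XOR p5 = true XOR false = true
NOT (p4 XOR p5) = NOT true = false
(p5 XOR p4) IMPLIES NOT (p4 XOR p5) = true IMPLIES false = false
((p5 XOR p4) IMPLIES NOT (p4 XOR p5)) XOR p4 = false XOR true = true
p5 IFF p4 = false IFF true = false
(((p5 XOR p4) IMPLIES NOT (p4 XOR p5)) XOR p4) XOR (p5 IFF p4) = true XOR false = true
((((p5 XOR p4) IMPLIES NOT (p4 XOR p5)) XOR p4) XOR (p5 IFF p4)) XOR p5 = true XOR false = true
p5 IMPLIES (((((p5 XOR p4) IMPLIES NOT (p4 XOR p5)) XOR p4) XOR (p5 IFF p4)) XOR p5) = false IMPLIES true = true
p5 OR p4 = false OR true = true
p5 XOR p4 = false XOR true = true
p5 XOR p4 = false XOR true = true
(p5 XOR p4) IMPLIES (p5 XOR p4) = true IMPLIES true = true
NOT ((p5 XOR p4) IMPLIES (p5 XOR p4)) = NOT true = false
(p5 OR p4) OR NOT ((p5 XOR p4) IMPLIES (p5 XOR p4)) = true OR false = true
p5 XOR ((p5 OR p4) OR NOT ((p5 XOR p4) IMPLIES (p5 XOR p4))) = false XOR true = true
(p5 IMPLIES (((((p5 XOR p4) IMPLIES NOT (p4 XOR p5)) XOR p4) XOR (p5 IFF p4)) XOR p5)) IFF (p5 XOR ((p5 OR p4) OR NOT ((p5 XOR p4) IMPLIES (p5 XOR p4)))) = true IFF true = true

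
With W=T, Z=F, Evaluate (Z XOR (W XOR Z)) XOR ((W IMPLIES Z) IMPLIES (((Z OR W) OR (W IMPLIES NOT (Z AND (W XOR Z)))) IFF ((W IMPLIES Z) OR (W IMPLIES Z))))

F

Substituting W=T, Z=F:
W XOR Z = T XOR F = T
Z XOR (W XOR Z) = F XOR T = T
W IMPLIES Z = T IMPLIES F = F
Z OR W = F OR T = T
W XOR Z = T XOR F = T
Z AND (W XOR Z) = F AND T = F
NOT (Z AND (W XOR Z)) = NOT F = T
W IMPLIES NOT (Z AND (W XOR Z)) = T IMPLIES T = T
(Z OR W) OR (W IMPLIES NOT (Z AND (W XOR Z))) = T OR T = T
W IMPLIES Z = T IMPLIES F = F
W IMPLIES Z = T IMPLIES F = F
(W IMPLIES Z) OR (W IMPLIES Z) = F OR F = F
((Z OR W) OR (W IMPLIES NOT (Z AND (W XOR Z)))) IFF ((W IMPLIES Z) OR (W IMPLIES Z)) = T IFF F = F
(W IMPLIES Z) IMPLIES (((Z OR W) OR (W IMPLIES NOT (Z AND (W XOR Z)))) IFF ((W IMPLIES Z) OR (W IMPLIES Z))) = F IMPLIES F = T
(Z XOR (W XOR Z)) XOR ((W IMPLIES Z) IMPLIES (((Z OR W) OR (W IMPLIES NOT (Z AND (W XOR Z)))) IFF ((W IMPLIES Z) OR (W IMPLIES Z)))) = T XOR T = F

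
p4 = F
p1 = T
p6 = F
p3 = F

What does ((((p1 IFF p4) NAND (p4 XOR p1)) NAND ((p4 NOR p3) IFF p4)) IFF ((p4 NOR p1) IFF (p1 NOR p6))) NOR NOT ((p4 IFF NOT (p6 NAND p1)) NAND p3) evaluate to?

p1 IFF p4 = T IFF F = F
p4 XOR p1 = F XOR T = T
(p1 IFF p4) NAND (p4 XOR p1) = F NAND T = T
p4 NOR p3 = F NOR F = T
(p4 NOR p3) IFF p4 = T IFF F = F
((p1 IFF p4) NAND (p4 XOR p1)) NAND ((p4 NOR p3) IFF p4) = T NAND F = T
p4 NOR p1 = F NOR T = F
p1 NOR p6 = T NOR F = F
(p4 NOR p1) IFF (p1 NOR p6) = F IFF F = T
(((p1 IFF p4) NAND (p4 XOR p1)) NAND ((p4 NOR p3) IFF p4)) IFF ((p4 NOR p1) IFF (p1 NOR p6)) = T IFF T = T
p6 NAND p1 = F NAND T = T
NOT (p6 NAND p1) = NOT T = F
p4 IFF NOT (p6 NAND p1) = F IFF F = T
(p4 IFF NOT (p6 NAND p1)) NAND p3 = T NAND F = T
NOT ((p4 IFF NOT (p6 NAND p1)) NAND p3) = NOT T = F
((((p1 IFF p4) NAND (p4 XOR p1)) NAND ((p4 NOR p3) IFF p4)) IFF ((p4 NOR p1) IFF (p1 NOR p6))) NOR NOT ((p4 IFF NOT (p6 NAND p1)) NAND p3) = T NOR F = F

F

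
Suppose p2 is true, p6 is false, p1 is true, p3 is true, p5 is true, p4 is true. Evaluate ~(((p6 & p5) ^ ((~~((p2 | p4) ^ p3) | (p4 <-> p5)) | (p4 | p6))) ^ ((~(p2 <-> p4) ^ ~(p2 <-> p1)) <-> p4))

Substituting p2=T, p6=F, p1=T, p3=T, p5=T, p4=T:
p6 & p5 = F & T = F
p2 | p4 = T | T = T
(p2 | p4) ^ p3 = T ^ T = F
~((p2 | p4) ^ p3) = ~F = T
~~((p2 | p4) ^ p3) = ~T = F
p4 <-> p5 = T <-> T = T
~~((p2 | p4) ^ p3) | (p4 <-> p5) = F | T = T
p4 | p6 = T | F = T
(~~((p2 | p4) ^ p3) | (p4 <-> p5)) | (p4 | p6) = T | T = T
(p6 & p5) ^ ((~~((p2 | p4) ^ p3) | (p4 <-> p5)) | (p4 | p6)) = F ^ T = T
p2 <-> p4 = T <-> T = T
~(p2 <-> p4) = ~T = F
p2 <-> p1 = T <-> T = T
~(p2 <-> p1) = ~T = F
~(p2 <-> p4) ^ ~(p2 <-> p1) = F ^ F = F
(~(p2 <-> p4) ^ ~(p2 <-> p1)) <-> p4 = F <-> T = F
((p6 & p5) ^ ((~~((p2 | p4) ^ p3) | (p4 <-> p5)) | (p4 | p6))) ^ ((~(p2 <-> p4) ^ ~(p2 <-> p1)) <-> p4) = T ^ F = T
~(((p6 & p5) ^ ((~~((p2 | p4) ^ p3) | (p4 <-> p5)) | (p4 | p6))) ^ ((~(p2 <-> p4) ^ ~(p2 <-> p1)) <-> p4)) = ~T = F

F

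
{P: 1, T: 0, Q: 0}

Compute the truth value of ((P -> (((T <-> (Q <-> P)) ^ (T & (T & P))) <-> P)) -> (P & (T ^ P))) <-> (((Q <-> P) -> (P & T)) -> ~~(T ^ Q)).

0

Substituting P=1, T=0, Q=0:
Q <-> P = 0 <-> 1 = 0
T <-> (Q <-> P) = 0 <-> 0 = 1
T & P = 0 & 1 = 0
T & (T & P) = 0 & 0 = 0
(T <-> (Q <-> P)) ^ (T & (T & P)) = 1 ^ 0 = 1
((T <-> (Q <-> P)) ^ (T & (T & P))) <-> P = 1 <-> 1 = 1
P -> (((T <-> (Q <-> P)) ^ (T & (T & P))) <-> P) = 1 -> 1 = 1
T ^ P = 0 ^ 1 = 1
P & (T ^ P) = 1 & 1 = 1
(P -> (((T <-> (Q <-> P)) ^ (T & (T & P))) <-> P)) -> (P & (T ^ P)) = 1 -> 1 = 1
Q <-> P = 0 <-> 1 = 0
P & T = 1 & 0 = 0
(Q <-> P) -> (P & T) = 0 -> 0 = 1
T ^ Q = 0 ^ 0 = 0
~(T ^ Q) = ~0 = 1
~~(T ^ Q) = ~1 = 0
((Q <-> P) -> (P & T)) -> ~~(T ^ Q) = 1 -> 0 = 0
((P -> (((T <-> (Q <-> P)) ^ (T & (T & P))) <-> P)) -> (P & (T ^ P))) <-> (((Q <-> P) -> (P & T)) -> ~~(T ^ Q)) = 1 <-> 0 = 0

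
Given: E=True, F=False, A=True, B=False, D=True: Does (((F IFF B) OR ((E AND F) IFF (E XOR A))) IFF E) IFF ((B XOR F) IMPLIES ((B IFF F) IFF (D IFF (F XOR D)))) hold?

True

F IFF B = False IFF False = True
E AND F = True AND False = False
E XOR A = True XOR True = False
(E AND F) IFF (E XOR A) = False IFF False = True
(F IFF B) OR ((E AND F) IFF (E XOR A)) = True OR True = True
((F IFF B) OR ((E AND F) IFF (E XOR A))) IFF E = True IFF True = True
B XOR F = False XOR False = False
B IFF F = False IFF False = True
F XOR D = False XOR True = True
D IFF (F XOR D) = True IFF True = True
(B IFF F) IFF (D IFF (F XOR D)) = True IFF True = True
(B XOR F) IMPLIES ((B IFF F) IFF (D IFF (F XOR D))) = False IMPLIES True = True
(((F IFF B) OR ((E AND F) IFF (E XOR A))) IFF E) IFF ((B XOR F) IMPLIES ((B IFF F) IFF (D IFF (F XOR D)))) = True IFF True = True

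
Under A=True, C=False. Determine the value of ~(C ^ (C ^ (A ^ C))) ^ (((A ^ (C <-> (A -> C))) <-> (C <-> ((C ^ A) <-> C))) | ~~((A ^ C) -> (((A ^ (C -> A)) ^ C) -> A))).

True

A ^ C = True ^ False = True
C ^ (A ^ C) = False ^ True = True
C ^ (C ^ (A ^ C)) = False ^ True = True
~(C ^ (C ^ (A ^ C))) = ~True = False
A -> C = True -> False = False
C <-> (A -> C) = False <-> False = True
A ^ (C <-> (A -> C)) = True ^ True = False
C ^ A = False ^ True = True
(C ^ A) <-> C = True <-> False = False
C <-> ((C ^ A) <-> C) = False <-> False = True
(A ^ (C <-> (A -> C))) <-> (C <-> ((C ^ A) <-> C)) = False <-> True = False
A ^ C = True ^ False = True
C -> A = False -> True = True
A ^ (C -> A) = True ^ True = False
(A ^ (C -> A)) ^ C = False ^ False = False
((A ^ (C -> A)) ^ C) -> A = False -> True = True
(A ^ C) -> (((A ^ (C -> A)) ^ C) -> A) = True -> True = True
~((A ^ C) -> (((A ^ (C -> A)) ^ C) -> A)) = ~True = False
~~((A ^ C) -> (((A ^ (C -> A)) ^ C) -> A)) = ~False = True
((A ^ (C <-> (A -> C))) <-> (C <-> ((C ^ A) <-> C))) | ~~((A ^ C) -> (((A ^ (C -> A)) ^ C) -> A)) = False | True = True
~(C ^ (C ^ (A ^ C))) ^ (((A ^ (C <-> (A -> C))) <-> (C <-> ((C ^ A) <-> C))) | ~~((A ^ C) -> (((A ^ (C -> A)) ^ C) -> A))) = False ^ True = True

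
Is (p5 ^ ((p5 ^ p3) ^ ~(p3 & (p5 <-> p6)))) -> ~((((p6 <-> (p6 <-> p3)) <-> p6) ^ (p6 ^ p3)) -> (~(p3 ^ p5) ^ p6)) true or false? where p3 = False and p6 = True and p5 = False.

p5 ^ p3 = False ^ False = False
p5 <-> p6 = False <-> True = False
p3 & (p5 <-> p6) = False & False = False
~(p3 & (p5 <-> p6)) = ~False = True
(p5 ^ p3) ^ ~(p3 & (p5 <-> p6)) = False ^ True = True
p5 ^ ((p5 ^ p3) ^ ~(p3 & (p5 <-> p6))) = False ^ True = True
p6 <-> p3 = True <-> False = False
p6 <-> (p6 <-> p3) = True <-> False = False
(p6 <-> (p6 <-> p3)) <-> p6 = False <-> True = False
p6 ^ p3 = True ^ False = True
((p6 <-> (p6 <-> p3)) <-> p6) ^ (p6 ^ p3) = False ^ True = True
p3 ^ p5 = False ^ False = False
~(p3 ^ p5) = ~False = True
~(p3 ^ p5) ^ p6 = True ^ True = False
(((p6 <-> (p6 <-> p3)) <-> p6) ^ (p6 ^ p3)) -> (~(p3 ^ p5) ^ p6) = True -> False = False
~((((p6 <-> (p6 <-> p3)) <-> p6) ^ (p6 ^ p3)) -> (~(p3 ^ p5) ^ p6)) = ~False = True
(p5 ^ ((p5 ^ p3) ^ ~(p3 & (p5 <-> p6)))) -> ~((((p6 <-> (p6 <-> p3)) <-> p6) ^ (p6 ^ p3)) -> (~(p3 ^ p5) ^ p6)) = True -> True = True

True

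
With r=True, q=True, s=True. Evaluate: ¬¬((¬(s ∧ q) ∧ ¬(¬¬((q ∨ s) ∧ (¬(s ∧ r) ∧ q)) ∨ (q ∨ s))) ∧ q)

Substituting r=True, q=True, s=True:
s ∧ q = True ∧ True = True
¬(s ∧ q) = ¬True = False
q ∨ s = True ∨ True = True
s ∧ r = True ∧ True = True
¬(s ∧ r) = ¬True = False
¬(s ∧ r) ∧ q = False ∧ True = False
(q ∨ s) ∧ (¬(s ∧ r) ∧ q) = True ∧ False = False
¬((q ∨ s) ∧ (¬(s ∧ r) ∧ q)) = ¬False = True
¬¬((q ∨ s) ∧ (¬(s ∧ r) ∧ q)) = ¬True = False
q ∨ s = True ∨ True = True
¬¬((q ∨ s) ∧ (¬(s ∧ r) ∧ q)) ∨ (q ∨ s) = False ∨ True = True
¬(¬¬((q ∨ s) ∧ (¬(s ∧ r) ∧ q)) ∨ (q ∨ s)) = ¬True = False
¬(s ∧ q) ∧ ¬(¬¬((q ∨ s) ∧ (¬(s ∧ r) ∧ q)) ∨ (q ∨ s)) = False ∧ False = False
(¬(s ∧ q) ∧ ¬(¬¬((q ∨ s) ∧ (¬(s ∧ r) ∧ q)) ∨ (q ∨ s))) ∧ q = False ∧ True = False
¬((¬(s ∧ q) ∧ ¬(¬¬((q ∨ s) ∧ (¬(s ∧ r) ∧ q)) ∨ (q ∨ s))) ∧ q) = ¬False = True
¬¬((¬(s ∧ q) ∧ ¬(¬¬((q ∨ s) ∧ (¬(s ∧ r) ∧ q)) ∨ (q ∨ s))) ∧ q) = ¬True = False

False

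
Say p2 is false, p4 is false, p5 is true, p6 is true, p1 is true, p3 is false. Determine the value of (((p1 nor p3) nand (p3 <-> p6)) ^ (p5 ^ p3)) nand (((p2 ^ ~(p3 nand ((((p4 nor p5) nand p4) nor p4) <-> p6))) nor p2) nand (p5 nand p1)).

Substituting p2=0, p4=0, p5=1, p6=1, p1=1, p3=0:
p1 nor p3 = 1 nor 0 = 0
p3 <-> p6 = 0 <-> 1 = 0
(p1 nor p3) nand (p3 <-> p6) = 0 nand 0 = 1
p5 ^ p3 = 1 ^ 0 = 1
((p1 nor p3) nand (p3 <-> p6)) ^ (p5 ^ p3) = 1 ^ 1 = 0
p4 nor p5 = 0 nor 1 = 0
(p4 nor p5) nand p4 = 0 nand 0 = 1
((p4 nor p5) nand p4) nor p4 = 1 nor 0 = 0
(((p4 nor p5) nand p4) nor p4) <-> p6 = 0 <-> 1 = 0
p3 nand ((((p4 nor p5) nand p4) nor p4) <-> p6) = 0 nand 0 = 1
~(p3 nand ((((p4 nor p5) nand p4) nor p4) <-> p6)) = ~1 = 0
p2 ^ ~(p3 nand ((((p4 nor p5) nand p4) nor p4) <-> p6)) = 0 ^ 0 = 0
(p2 ^ ~(p3 nand ((((p4 nor p5) nand p4) nor p4) <-> p6))) nor p2 = 0 nor 0 = 1
p5 nand p1 = 1 nand 1 = 0
((p2 ^ ~(p3 nand ((((p4 nor p5) nand p4) nor p4) <-> p6))) nor p2) nand (p5 nand p1) = 1 nand 0 = 1
(((p1 nor p3) nand (p3 <-> p6)) ^ (p5 ^ p3)) nand (((p2 ^ ~(p3 nand ((((p4 nor p5) nand p4) nor p4) <-> p6))) nor p2) nand (p5 nand p1)) = 0 nand 1 = 1

1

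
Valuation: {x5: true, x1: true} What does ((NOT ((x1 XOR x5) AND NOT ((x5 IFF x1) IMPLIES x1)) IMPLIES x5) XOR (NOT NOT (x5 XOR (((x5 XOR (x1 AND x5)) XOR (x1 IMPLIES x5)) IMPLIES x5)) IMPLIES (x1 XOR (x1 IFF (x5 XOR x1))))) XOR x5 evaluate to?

true

Substituting x5=true, x1=true:
x1 XOR x5 = true XOR true = false
x5 IFF x1 = true IFF true = true
(x5 IFF x1) IMPLIES x1 = true IMPLIES true = true
NOT ((x5 IFF x1) IMPLIES x1) = NOT true = false
(x1 XOR x5) AND NOT ((x5 IFF x1) IMPLIES x1) = false AND false = false
NOT ((x1 XOR x5) AND NOT ((x5 IFF x1) IMPLIES x1)) = NOT false = true
NOT ((x1 XOR x5) AND NOT ((x5 IFF x1) IMPLIES x1)) IMPLIES x5 = true IMPLIES true = true
x1 AND x5 = true AND true = true
x5 XOR (x1 AND x5) = true XOR true = false
x1 IMPLIES x5 = true IMPLIES true = true
(x5 XOR (x1 AND x5)) XOR (x1 IMPLIES x5) = false XOR true = true
((x5 XOR (x1 AND x5)) XOR (x1 IMPLIES x5)) IMPLIES x5 = true IMPLIES true = true
x5 XOR (((x5 XOR (x1 AND x5)) XOR (x1 IMPLIES x5)) IMPLIES x5) = true XOR true = false
NOT (x5 XOR (((x5 XOR (x1 AND x5)) XOR (x1 IMPLIES x5)) IMPLIES x5)) = NOT false = true
NOT NOT (x5 XOR (((x5 XOR (x1 AND x5)) XOR (x1 IMPLIES x5)) IMPLIES x5)) = NOT true = false
x5 XOR x1 = true XOR true = false
x1 IFF (x5 XOR x1) = true IFF false = false
x1 XOR (x1 IFF (x5 XOR x1)) = true XOR false = true
NOT NOT (x5 XOR (((x5 XOR (x1 AND x5)) XOR (x1 IMPLIES x5)) IMPLIES x5)) IMPLIES (x1 XOR (x1 IFF (x5 XOR x1))) = false IMPLIES true = true
(NOT ((x1 XOR x5) AND NOT ((x5 IFF x1) IMPLIES x1)) IMPLIES x5) XOR (NOT NOT (x5 XOR (((x5 XOR (x1 AND x5)) XOR (x1 IMPLIES x5)) IMPLIES x5)) IMPLIES (x1 XOR (x1 IFF (x5 XOR x1)))) = true XOR true = false
((NOT ((x1 XOR x5) AND NOT ((x5 IFF x1) IMPLIES x1)) IMPLIES x5) XOR (NOT NOT (x5 XOR (((x5 XOR (x1 AND x5)) XOR (x1 IMPLIES x5)) IMPLIES x5)) IMPLIES (x1 XOR (x1 IFF (x5 XOR x1))))) XOR x5 = false XOR true = true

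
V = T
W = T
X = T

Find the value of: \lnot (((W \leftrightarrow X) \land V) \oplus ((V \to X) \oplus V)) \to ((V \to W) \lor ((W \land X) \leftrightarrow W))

W \leftrightarrow X = T \leftrightarrow T = T
(W \leftrightarrow X) \land V = T \land T = T
V \to X = T \to T = T
(V \to X) \oplus V = T \oplus T = F
((W \leftrightarrow X) \land V) \oplus ((V \to X) \oplus V) = T \oplus F = T
\lnot (((W \leftrightarrow X) \land V) \oplus ((V \to X) \oplus V)) = \lnot T = F
V \to W = T \to T = T
W \land X = T \land T = T
(W \land X) \leftrightarrow W = T \leftrightarrow T = T
(V \to W) \lor ((W \land X) \leftrightarrow W) = T \lor T = T
\lnot (((W \leftrightarrow X) \land V) \oplus ((V \to X) \oplus V)) \to ((V \to W) \lor ((W \land X) \leftrightarrow W)) = F \to T = T

T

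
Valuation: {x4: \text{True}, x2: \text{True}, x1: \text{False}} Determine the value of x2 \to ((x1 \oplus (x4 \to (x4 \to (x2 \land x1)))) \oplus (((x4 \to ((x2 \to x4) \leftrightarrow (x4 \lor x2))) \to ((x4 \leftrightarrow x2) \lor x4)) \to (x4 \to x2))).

\text{True}

x2 \land x1 = \text{True} \land \text{False} = \text{False}
x4 \to (x2 \land x1) = \text{True} \to \text{False} = \text{False}
x4 \to (x4 \to (x2 \land x1)) = \text{True} \to \text{False} = \text{False}
x1 \oplus (x4 \to (x4 \to (x2 \land x1))) = \text{False} \oplus \text{False} = \text{False}
x2 \to x4 = \text{True} \to \text{True} = \text{True}
x4 \lor x2 = \text{True} \lor \text{True} = \text{True}
(x2 \to x4) \leftrightarrow (x4 \lor x2) = \text{True} \leftrightarrow \text{True} = \text{True}
x4 \to ((x2 \to x4) \leftrightarrow (x4 \lor x2)) = \text{True} \to \text{True} = \text{True}
x4 \leftrightarrow x2 = \text{True} \leftrightarrow \text{True} = \text{True}
(x4 \leftrightarrow x2) \lor x4 = \text{True} \lor \text{True} = \text{True}
(x4 \to ((x2 \to x4) \leftrightarrow (x4 \lor x2))) \to ((x4 \leftrightarrow x2) \lor x4) = \text{True} \to \text{True} = \text{True}
x4 \to x2 = \text{True} \to \text{True} = \text{True}
((x4 \to ((x2 \to x4) \leftrightarrow (x4 \lor x2))) \to ((x4 \leftrightarrow x2) \lor x4)) \to (x4 \to x2) = \text{True} \to \text{True} = \text{True}
(x1 \oplus (x4 \to (x4 \to (x2 \land x1)))) \oplus (((x4 \to ((x2 \to x4) \leftrightarrow (x4 \lor x2))) \to ((x4 \leftrightarrow x2) \lor x4)) \to (x4 \to x2)) = \text{False} \oplus \text{True} = \text{True}
x2 \to ((x1 \oplus (x4 \to (x4 \to (x2 \land x1)))) \oplus (((x4 \to ((x2 \to x4) \leftrightarrow (x4 \lor x2))) \to ((x4 \leftrightarrow x2) \lor x4)) \to (x4 \to x2))) = \text{True} \to \text{True} = \text{True}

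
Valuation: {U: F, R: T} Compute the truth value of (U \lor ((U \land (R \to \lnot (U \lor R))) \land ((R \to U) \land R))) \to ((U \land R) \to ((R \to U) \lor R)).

T

U \lor R = F \lor T = T
\lnot (U \lor R) = \lnot T = F
R \to \lnot (U \lor R) = T \to F = F
U \land (R \to \lnot (U \lor R)) = F \land F = F
R \to U = T \to F = F
(R \to U) \land R = F \land T = F
(U \land (R \to \lnot (U \lor R))) \land ((R \to U) \land R) = F \land F = F
U \lor ((U \land (R \to \lnot (U \lor R))) \land ((R \to U) \land R)) = F \lor F = F
U \land R = F \land T = F
R \to U = T \to F = F
(R \to U) \lor R = F \lor T = T
(U \land R) \to ((R \to U) \lor R) = F \to T = T
(U \lor ((U \land (R \to \lnot (U \lor R))) \land ((R \to U) \land R))) \to ((U \land R) \to ((R \to U) \lor R)) = F \to T = T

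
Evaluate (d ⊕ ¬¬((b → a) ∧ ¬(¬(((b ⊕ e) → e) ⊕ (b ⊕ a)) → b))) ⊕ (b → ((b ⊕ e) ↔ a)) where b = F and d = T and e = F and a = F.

F

b → a = F → F = T
b ⊕ e = F ⊕ F = F
(b ⊕ e) → e = F → F = T
b ⊕ a = F ⊕ F = F
((b ⊕ e) → e) ⊕ (b ⊕ a) = T ⊕ F = T
¬(((b ⊕ e) → e) ⊕ (b ⊕ a)) = ¬T = F
¬(((b ⊕ e) → e) ⊕ (b ⊕ a)) → b = F → F = T
¬(¬(((b ⊕ e) → e) ⊕ (b ⊕ a)) → b) = ¬T = F
(b → a) ∧ ¬(¬(((b ⊕ e) → e) ⊕ (b ⊕ a)) → b) = T ∧ F = F
¬((b → a) ∧ ¬(¬(((b ⊕ e) → e) ⊕ (b ⊕ a)) → b)) = ¬F = T
¬¬((b → a) ∧ ¬(¬(((b ⊕ e) → e) ⊕ (b ⊕ a)) → b)) = ¬T = F
d ⊕ ¬¬((b → a) ∧ ¬(¬(((b ⊕ e) → e) ⊕ (b ⊕ a)) → b)) = T ⊕ F = T
b ⊕ e = F ⊕ F = F
(b ⊕ e) ↔ a = F ↔ F = T
b → ((b ⊕ e) ↔ a) = F → T = T
(d ⊕ ¬¬((b → a) ∧ ¬(¬(((b ⊕ e) → e) ⊕ (b ⊕ a)) → b))) ⊕ (b → ((b ⊕ e) ↔ a)) = T ⊕ T = F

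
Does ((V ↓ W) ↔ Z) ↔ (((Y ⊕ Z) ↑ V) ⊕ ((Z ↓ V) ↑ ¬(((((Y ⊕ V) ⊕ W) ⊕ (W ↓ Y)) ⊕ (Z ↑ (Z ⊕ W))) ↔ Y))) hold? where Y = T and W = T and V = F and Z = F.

F

Substituting Y=T, W=T, V=F, Z=F:
V ↓ W = F ↓ T = F
(V ↓ W) ↔ Z = F ↔ F = T
Y ⊕ Z = T ⊕ F = T
(Y ⊕ Z) ↑ V = T ↑ F = T
Z ↓ V = F ↓ F = T
Y ⊕ V = T ⊕ F = T
(Y ⊕ V) ⊕ W = T ⊕ T = F
W ↓ Y = T ↓ T = F
((Y ⊕ V) ⊕ W) ⊕ (W ↓ Y) = F ⊕ F = F
Z ⊕ W = F ⊕ T = T
Z ↑ (Z ⊕ W) = F ↑ T = T
(((Y ⊕ V) ⊕ W) ⊕ (W ↓ Y)) ⊕ (Z ↑ (Z ⊕ W)) = F ⊕ T = T
((((Y ⊕ V) ⊕ W) ⊕ (W ↓ Y)) ⊕ (Z ↑ (Z ⊕ W))) ↔ Y = T ↔ T = T
¬(((((Y ⊕ V) ⊕ W) ⊕ (W ↓ Y)) ⊕ (Z ↑ (Z ⊕ W))) ↔ Y) = ¬T = F
(Z ↓ V) ↑ ¬(((((Y ⊕ V) ⊕ W) ⊕ (W ↓ Y)) ⊕ (Z ↑ (Z ⊕ W))) ↔ Y) = T ↑ F = T
((Y ⊕ Z) ↑ V) ⊕ ((Z ↓ V) ↑ ¬(((((Y ⊕ V) ⊕ W) ⊕ (W ↓ Y)) ⊕ (Z ↑ (Z ⊕ W))) ↔ Y)) = T ⊕ T = F
((V ↓ W) ↔ Z) ↔ (((Y ⊕ Z) ↑ V) ⊕ ((Z ↓ V) ↑ ¬(((((Y ⊕ V) ⊕ W) ⊕ (W ↓ Y)) ⊕ (Z ↑ (Z ⊕ W))) ↔ Y))) = T ↔ F = F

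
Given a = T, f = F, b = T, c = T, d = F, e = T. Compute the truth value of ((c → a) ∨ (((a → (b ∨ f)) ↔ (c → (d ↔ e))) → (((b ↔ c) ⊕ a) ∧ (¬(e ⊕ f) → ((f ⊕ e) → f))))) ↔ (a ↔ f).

F

c → a = T → T = T
b ∨ f = T ∨ F = T
a → (b ∨ f) = T → T = T
d ↔ e = F ↔ T = F
c → (d ↔ e) = T → F = F
(a → (b ∨ f)) ↔ (c → (d ↔ e)) = T ↔ F = F
b ↔ c = T ↔ T = T
(b ↔ c) ⊕ a = T ⊕ T = F
e ⊕ f = T ⊕ F = T
¬(e ⊕ f) = ¬T = F
f ⊕ e = F ⊕ T = T
(f ⊕ e) → f = T → F = F
¬(e ⊕ f) → ((f ⊕ e) → f) = F → F = T
((b ↔ c) ⊕ a) ∧ (¬(e ⊕ f) → ((f ⊕ e) → f)) = F ∧ T = F
((a → (b ∨ f)) ↔ (c → (d ↔ e))) → (((b ↔ c) ⊕ a) ∧ (¬(e ⊕ f) → ((f ⊕ e) → f))) = F → F = T
(c → a) ∨ (((a → (b ∨ f)) ↔ (c → (d ↔ e))) → (((b ↔ c) ⊕ a) ∧ (¬(e ⊕ f) → ((f ⊕ e) → f)))) = T ∨ T = T
a ↔ f = T ↔ F = F
((c → a) ∨ (((a → (b ∨ f)) ↔ (c → (d ↔ e))) → (((b ↔ c) ⊕ a) ∧ (¬(e ⊕ f) → ((f ⊕ e) → f))))) ↔ (a ↔ f) = T ↔ F = F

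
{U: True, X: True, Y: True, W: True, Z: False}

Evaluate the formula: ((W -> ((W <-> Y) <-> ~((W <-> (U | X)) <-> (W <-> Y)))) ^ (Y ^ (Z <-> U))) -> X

True

W <-> Y = True <-> True = True
U | X = True | True = True
W <-> (U | X) = True <-> True = True
W <-> Y = True <-> True = True
(W <-> (U | X)) <-> (W <-> Y) = True <-> True = True
~((W <-> (U | X)) <-> (W <-> Y)) = ~True = False
(W <-> Y) <-> ~((W <-> (U | X)) <-> (W <-> Y)) = True <-> False = False
W -> ((W <-> Y) <-> ~((W <-> (U | X)) <-> (W <-> Y))) = True -> False = False
Z <-> U = False <-> True = False
Y ^ (Z <-> U) = True ^ False = True
(W -> ((W <-> Y) <-> ~((W <-> (U | X)) <-> (W <-> Y)))) ^ (Y ^ (Z <-> U)) = False ^ True = True
((W -> ((W <-> Y) <-> ~((W <-> (U | X)) <-> (W <-> Y)))) ^ (Y ^ (Z <-> U))) -> X = True -> True = True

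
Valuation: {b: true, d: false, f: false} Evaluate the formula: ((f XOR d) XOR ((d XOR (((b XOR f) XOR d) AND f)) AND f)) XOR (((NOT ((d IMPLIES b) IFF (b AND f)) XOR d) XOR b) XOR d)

false

Substituting b=true, d=false, f=false:
f XOR d = false XOR false = false
b XOR f = true XOR false = true
(b XOR f) XOR d = true XOR false = true
((b XOR f) XOR d) AND f = true AND false = false
d XOR (((b XOR f) XOR d) AND f) = false XOR false = false
(d XOR (((b XOR f) XOR d) AND f)) AND f = false AND false = false
(f XOR d) XOR ((d XOR (((b XOR f) XOR d) AND f)) AND f) = false XOR false = false
d IMPLIES b = false IMPLIES true = true
b AND f = true AND false = false
(d IMPLIES b) IFF (b AND f) = true IFF false = false
NOT ((d IMPLIES b) IFF (b AND f)) = NOT false = true
NOT ((d IMPLIES b) IFF (b AND f)) XOR d = true XOR false = true
(NOT ((d IMPLIES b) IFF (b AND f)) XOR d) XOR b = true XOR true = false
((NOT ((d IMPLIES b) IFF (b AND f)) XOR d) XOR b) XOR d = false XOR false = false
((f XOR d) XOR ((d XOR (((b XOR f) XOR d) AND f)) AND f)) XOR (((NOT ((d IMPLIES b) IFF (b AND f)) XOR d) XOR b) XOR d) = false XOR false = false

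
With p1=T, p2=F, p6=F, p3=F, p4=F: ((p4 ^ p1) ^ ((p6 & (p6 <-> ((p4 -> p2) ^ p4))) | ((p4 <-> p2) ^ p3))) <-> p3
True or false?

Substituting p1=T, p2=F, p6=F, p3=F, p4=F:
p4 ^ p1 = F ^ T = T
p4 -> p2 = F -> F = T
(p4 -> p2) ^ p4 = T ^ F = T
p6 <-> ((p4 -> p2) ^ p4) = F <-> T = F
p6 & (p6 <-> ((p4 -> p2) ^ p4)) = F & F = F
p4 <-> p2 = F <-> F = T
(p4 <-> p2) ^ p3 = T ^ F = T
(p6 & (p6 <-> ((p4 -> p2) ^ p4))) | ((p4 <-> p2) ^ p3) = F | T = T
(p4 ^ p1) ^ ((p6 & (p6 <-> ((p4 -> p2) ^ p4))) | ((p4 <-> p2) ^ p3)) = T ^ T = F
((p4 ^ p1) ^ ((p6 & (p6 <-> ((p4 -> p2) ^ p4))) | ((p4 <-> p2) ^ p3))) <-> p3 = F <-> F = T

T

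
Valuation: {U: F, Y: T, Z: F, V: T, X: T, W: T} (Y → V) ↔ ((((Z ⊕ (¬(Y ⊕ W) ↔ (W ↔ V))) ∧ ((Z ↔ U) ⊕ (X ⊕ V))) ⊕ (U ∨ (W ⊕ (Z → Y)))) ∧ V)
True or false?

Y → V = T → T = T
Y ⊕ W = T ⊕ T = F
¬(Y ⊕ W) = ¬F = T
W ↔ V = T ↔ T = T
¬(Y ⊕ W) ↔ (W ↔ V) = T ↔ T = T
Z ⊕ (¬(Y ⊕ W) ↔ (W ↔ V)) = F ⊕ T = T
Z ↔ U = F ↔ F = T
X ⊕ V = T ⊕ T = F
(Z ↔ U) ⊕ (X ⊕ V) = T ⊕ F = T
(Z ⊕ (¬(Y ⊕ W) ↔ (W ↔ V))) ∧ ((Z ↔ U) ⊕ (X ⊕ V)) = T ∧ T = T
Z → Y = F → T = T
W ⊕ (Z → Y) = T ⊕ T = F
U ∨ (W ⊕ (Z → Y)) = F ∨ F = F
((Z ⊕ (¬(Y ⊕ W) ↔ (W ↔ V))) ∧ ((Z ↔ U) ⊕ (X ⊕ V))) ⊕ (U ∨ (W ⊕ (Z → Y))) = T ⊕ F = T
(((Z ⊕ (¬(Y ⊕ W) ↔ (W ↔ V))) ∧ ((Z ↔ U) ⊕ (X ⊕ V))) ⊕ (U ∨ (W ⊕ (Z → Y)))) ∧ V = T ∧ T = T
(Y → V) ↔ ((((Z ⊕ (¬(Y ⊕ W) ↔ (W ↔ V))) ∧ ((Z ↔ U) ⊕ (X ⊕ V))) ⊕ (U ∨ (W ⊕ (Z → Y)))) ∧ V) = T ↔ T = T

T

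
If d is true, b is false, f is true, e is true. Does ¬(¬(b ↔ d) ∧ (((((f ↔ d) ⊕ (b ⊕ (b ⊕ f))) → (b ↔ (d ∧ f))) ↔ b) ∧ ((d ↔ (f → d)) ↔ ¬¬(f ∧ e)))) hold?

True

Substituting d=True, b=False, f=True, e=True:
b ↔ d = False ↔ True = False
¬(b ↔ d) = ¬False = True
f ↔ d = True ↔ True = True
b ⊕ f = False ⊕ True = True
b ⊕ (b ⊕ f) = False ⊕ True = True
(f ↔ d) ⊕ (b ⊕ (b ⊕ f)) = True ⊕ True = False
d ∧ f = True ∧ True = True
b ↔ (d ∧ f) = False ↔ True = False
((f ↔ d) ⊕ (b ⊕ (b ⊕ f))) → (b ↔ (d ∧ f)) = False → False = True
(((f ↔ d) ⊕ (b ⊕ (b ⊕ f))) → (b ↔ (d ∧ f))) ↔ b = True ↔ False = False
f → d = True → True = True
d ↔ (f → d) = True ↔ True = True
f ∧ e = True ∧ True = True
¬(f ∧ e) = ¬True = False
¬¬(f ∧ e) = ¬False = True
(d ↔ (f → d)) ↔ ¬¬(f ∧ e) = True ↔ True = True
((((f ↔ d) ⊕ (b ⊕ (b ⊕ f))) → (b ↔ (d ∧ f))) ↔ b) ∧ ((d ↔ (f → d)) ↔ ¬¬(f ∧ e)) = False ∧ True = False
¬(b ↔ d) ∧ (((((f ↔ d) ⊕ (b ⊕ (b ⊕ f))) → (b ↔ (d ∧ f))) ↔ b) ∧ ((d ↔ (f → d)) ↔ ¬¬(f ∧ e))) = True ∧ False = False
¬(¬(b ↔ d) ∧ (((((f ↔ d) ⊕ (b ⊕ (b ⊕ f))) → (b ↔ (d ∧ f))) ↔ b) ∧ ((d ↔ (f → d)) ↔ ¬¬(f ∧ e)))) = ¬False = True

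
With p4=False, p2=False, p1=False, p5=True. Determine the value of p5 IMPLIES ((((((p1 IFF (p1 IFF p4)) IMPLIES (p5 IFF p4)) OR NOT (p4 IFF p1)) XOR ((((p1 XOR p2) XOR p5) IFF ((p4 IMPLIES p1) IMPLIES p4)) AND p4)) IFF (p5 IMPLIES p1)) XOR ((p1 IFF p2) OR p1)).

True

p1 IFF p4 = False IFF False = True
p1 IFF (p1 IFF p4) = False IFF True = False
p5 IFF p4 = True IFF False = False
(p1 IFF (p1 IFF p4)) IMPLIES (p5 IFF p4) = False IMPLIES False = True
p4 IFF p1 = False IFF False = True
NOT (p4 IFF p1) = NOT True = False
((p1 IFF (p1 IFF p4)) IMPLIES (p5 IFF p4)) OR NOT (p4 IFF p1) = True OR False = True
p1 XOR p2 = False XOR False = False
(p1 XOR p2) XOR p5 = False XOR True = True
p4 IMPLIES p1 = False IMPLIES False = True
(p4 IMPLIES p1) IMPLIES p4 = True IMPLIES False = False
((p1 XOR p2) XOR p5) IFF ((p4 IMPLIES p1) IMPLIES p4) = True IFF False = False
(((p1 XOR p2) XOR p5) IFF ((p4 IMPLIES p1) IMPLIES p4)) AND p4 = False AND False = False
(((p1 IFF (p1 IFF p4)) IMPLIES (p5 IFF p4)) OR NOT (p4 IFF p1)) XOR ((((p1 XOR p2) XOR p5) IFF ((p4 IMPLIES p1) IMPLIES p4)) AND p4) = True XOR False = True
p5 IMPLIES p1 = True IMPLIES False = False
((((p1 IFF (p1 IFF p4)) IMPLIES (p5 IFF p4)) OR NOT (p4 IFF p1)) XOR ((((p1 XOR p2) XOR p5) IFF ((p4 IMPLIES p1) IMPLIES p4)) AND p4)) IFF (p5 IMPLIES p1) = True IFF False = False
p1 IFF p2 = False IFF False = True
(p1 IFF p2) OR p1 = True OR False = True
(((((p1 IFF (p1 IFF p4)) IMPLIES (p5 IFF p4)) OR NOT (p4 IFF p1)) XOR ((((p1 XOR p2) XOR p5) IFF ((p4 IMPLIES p1) IMPLIES p4)) AND p4)) IFF (p5 IMPLIES p1)) XOR ((p1 IFF p2) OR p1) = False XOR True = True
p5 IMPLIES ((((((p1 IFF (p1 IFF p4)) IMPLIES (p5 IFF p4)) OR NOT (p4 IFF p1)) XOR ((((p1 XOR p2) XOR p5) IFF ((p4 IMPLIES p1) IMPLIES p4)) AND p4)) IFF (p5 IMPLIES p1)) XOR ((p1 IFF p2) OR p1)) = True IMPLIES True = True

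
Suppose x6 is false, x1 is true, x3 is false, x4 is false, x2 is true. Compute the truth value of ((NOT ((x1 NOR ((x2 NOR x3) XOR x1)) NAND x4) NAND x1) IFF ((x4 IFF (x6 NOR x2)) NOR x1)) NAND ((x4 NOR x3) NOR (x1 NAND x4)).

x2 NOR x3 = T NOR F = F
(x2 NOR x3) XOR x1 = F XOR T = T
x1 NOR ((x2 NOR x3) XOR x1) = T NOR T = F
(x1 NOR ((x2 NOR x3) XOR x1)) NAND x4 = F NAND F = T
NOT ((x1 NOR ((x2 NOR x3) XOR x1)) NAND x4) = NOT T = F
NOT ((x1 NOR ((x2 NOR x3) XOR x1)) NAND x4) NAND x1 = F NAND T = T
x6 NOR x2 = F NOR T = F
x4 IFF (x6 NOR x2) = F IFF F = T
(x4 IFF (x6 NOR x2)) NOR x1 = T NOR T = F
(NOT ((x1 NOR ((x2 NOR x3) XOR x1)) NAND x4) NAND x1) IFF ((x4 IFF (x6 NOR x2)) NOR x1) = T IFF F = F
x4 NOR x3 = F NOR F = T
x1 NAND x4 = T NAND F = T
(x4 NOR x3) NOR (x1 NAND x4) = T NOR T = F
((NOT ((x1 NOR ((x2 NOR x3) XOR x1)) NAND x4) NAND x1) IFF ((x4 IFF (x6 NOR x2)) NOR x1)) NAND ((x4 NOR x3) NOR (x1 NAND x4)) = F NAND F = T

T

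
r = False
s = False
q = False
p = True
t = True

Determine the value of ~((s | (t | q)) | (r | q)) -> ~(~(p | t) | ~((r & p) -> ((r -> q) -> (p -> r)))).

True

Substituting r=False, s=False, q=False, p=True, t=True:
t | q = True | False = True
s | (t | q) = False | True = True
r | q = False | False = False
(s | (t | q)) | (r | q) = True | False = True
~((s | (t | q)) | (r | q)) = ~True = False
p | t = True | True = True
~(p | t) = ~True = False
r & p = False & True = False
r -> q = False -> False = True
p -> r = True -> False = False
(r -> q) -> (p -> r) = True -> False = False
(r & p) -> ((r -> q) -> (p -> r)) = False -> False = True
~((r & p) -> ((r -> q) -> (p -> r))) = ~True = False
~(p | t) | ~((r & p) -> ((r -> q) -> (p -> r))) = False | False = False
~(~(p | t) | ~((r & p) -> ((r -> q) -> (p -> r)))) = ~False = True
~((s | (t | q)) | (r | q)) -> ~(~(p | t) | ~((r & p) -> ((r -> q) -> (p -> r)))) = False -> True = True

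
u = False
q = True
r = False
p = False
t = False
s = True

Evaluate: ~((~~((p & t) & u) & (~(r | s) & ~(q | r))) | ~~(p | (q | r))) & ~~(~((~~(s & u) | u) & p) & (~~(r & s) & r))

p & t = False & False = False
(p & t) & u = False & False = False
~((p & t) & u) = ~False = True
~~((p & t) & u) = ~True = False
r | s = False | True = True
~(r | s) = ~True = False
q | r = True | False = True
~(q | r) = ~True = False
~(r | s) & ~(q | r) = False & False = False
~~((p & t) & u) & (~(r | s) & ~(q | r)) = False & False = False
q | r = True | False = True
p | (q | r) = False | True = True
~(p | (q | r)) = ~True = False
~~(p | (q | r)) = ~False = True
(~~((p & t) & u) & (~(r | s) & ~(q | r))) | ~~(p | (q | r)) = False | True = True
~((~~((p & t) & u) & (~(r | s) & ~(q | r))) | ~~(p | (q | r))) = ~True = False
s & u = True & False = False
~(s & u) = ~False = True
~~(s & u) = ~True = False
~~(s & u) | u = False | False = False
(~~(s & u) | u) & p = False & False = False
~((~~(s & u) | u) & p) = ~False = True
r & s = False & True = False
~(r & s) = ~False = True
~~(r & s) = ~True = False
~~(r & s) & r = False & False = False
~((~~(s & u) | u) & p) & (~~(r & s) & r) = True & False = False
~(~((~~(s & u) | u) & p) & (~~(r & s) & r)) = ~False = True
~~(~((~~(s & u) | u) & p) & (~~(r & s) & r)) = ~True = False
~((~~((p & t) & u) & (~(r | s) & ~(q | r))) | ~~(p | (q | r))) & ~~(~((~~(s & u) | u) & p) & (~~(r & s) & r)) = False & False = False

False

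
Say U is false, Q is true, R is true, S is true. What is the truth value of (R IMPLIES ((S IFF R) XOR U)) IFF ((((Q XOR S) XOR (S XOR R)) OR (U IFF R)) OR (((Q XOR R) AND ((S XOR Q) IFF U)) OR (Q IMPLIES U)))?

S IFF R = true IFF true = true
(S IFF R) XOR U = true XOR false = true
R IMPLIES ((S IFF R) XOR U) = true IMPLIES true = true
Q XOR S = true XOR true = false
S XOR R = true XOR true = false
(Q XOR S) XOR (S XOR R) = false XOR false = false
U IFF R = false IFF true = false
((Q XOR S) XOR (S XOR R)) OR (U IFF R) = false OR false = false
Q XOR R = true XOR true = false
S XOR Q = true XOR true = false
(S XOR Q) IFF U = false IFF false = true
(Q XOR R) AND ((S XOR Q) IFF U) = false AND true = false
Q IMPLIES U = true IMPLIES false = false
((Q XOR R) AND ((S XOR Q) IFF U)) OR (Q IMPLIES U) = false OR false = false
(((Q XOR S) XOR (S XOR R)) OR (U IFF R)) OR (((Q XOR R) AND ((S XOR Q) IFF U)) OR (Q IMPLIES U)) = false OR false = false
(R IMPLIES ((S IFF R) XOR U)) IFF ((((Q XOR S) XOR (S XOR R)) OR (U IFF R)) OR (((Q XOR R) AND ((S XOR Q) IFF U)) OR (Q IMPLIES U))) = true IFF false = false

false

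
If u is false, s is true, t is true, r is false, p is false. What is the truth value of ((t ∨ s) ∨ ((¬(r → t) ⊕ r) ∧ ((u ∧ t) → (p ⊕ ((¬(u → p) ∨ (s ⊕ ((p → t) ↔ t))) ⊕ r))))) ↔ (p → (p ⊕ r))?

T

Substituting u=F, s=T, t=T, r=F, p=F:
t ∨ s = T ∨ T = T
r → t = F → T = T
¬(r → t) = ¬T = F
¬(r → t) ⊕ r = F ⊕ F = F
u ∧ t = F ∧ T = F
u → p = F → F = T
¬(u → p) = ¬T = F
p → t = F → T = T
(p → t) ↔ t = T ↔ T = T
s ⊕ ((p → t) ↔ t) = T ⊕ T = F
¬(u → p) ∨ (s ⊕ ((p → t) ↔ t)) = F ∨ F = F
(¬(u → p) ∨ (s ⊕ ((p → t) ↔ t))) ⊕ r = F ⊕ F = F
p ⊕ ((¬(u → p) ∨ (s ⊕ ((p → t) ↔ t))) ⊕ r) = F ⊕ F = F
(u ∧ t) → (p ⊕ ((¬(u → p) ∨ (s ⊕ ((p → t) ↔ t))) ⊕ r)) = F → F = T
(¬(r → t) ⊕ r) ∧ ((u ∧ t) → (p ⊕ ((¬(u → p) ∨ (s ⊕ ((p → t) ↔ t))) ⊕ r))) = F ∧ T = F
(t ∨ s) ∨ ((¬(r → t) ⊕ r) ∧ ((u ∧ t) → (p ⊕ ((¬(u → p) ∨ (s ⊕ ((p → t) ↔ t))) ⊕ r)))) = T ∨ F = T
p ⊕ r = F ⊕ F = F
p → (p ⊕ r) = F → F = T
((t ∨ s) ∨ ((¬(r → t) ⊕ r) ∧ ((u ∧ t) → (p ⊕ ((¬(u → p) ∨ (s ⊕ ((p → t) ↔ t))) ⊕ r))))) ↔ (p → (p ⊕ r)) = T ↔ T = T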